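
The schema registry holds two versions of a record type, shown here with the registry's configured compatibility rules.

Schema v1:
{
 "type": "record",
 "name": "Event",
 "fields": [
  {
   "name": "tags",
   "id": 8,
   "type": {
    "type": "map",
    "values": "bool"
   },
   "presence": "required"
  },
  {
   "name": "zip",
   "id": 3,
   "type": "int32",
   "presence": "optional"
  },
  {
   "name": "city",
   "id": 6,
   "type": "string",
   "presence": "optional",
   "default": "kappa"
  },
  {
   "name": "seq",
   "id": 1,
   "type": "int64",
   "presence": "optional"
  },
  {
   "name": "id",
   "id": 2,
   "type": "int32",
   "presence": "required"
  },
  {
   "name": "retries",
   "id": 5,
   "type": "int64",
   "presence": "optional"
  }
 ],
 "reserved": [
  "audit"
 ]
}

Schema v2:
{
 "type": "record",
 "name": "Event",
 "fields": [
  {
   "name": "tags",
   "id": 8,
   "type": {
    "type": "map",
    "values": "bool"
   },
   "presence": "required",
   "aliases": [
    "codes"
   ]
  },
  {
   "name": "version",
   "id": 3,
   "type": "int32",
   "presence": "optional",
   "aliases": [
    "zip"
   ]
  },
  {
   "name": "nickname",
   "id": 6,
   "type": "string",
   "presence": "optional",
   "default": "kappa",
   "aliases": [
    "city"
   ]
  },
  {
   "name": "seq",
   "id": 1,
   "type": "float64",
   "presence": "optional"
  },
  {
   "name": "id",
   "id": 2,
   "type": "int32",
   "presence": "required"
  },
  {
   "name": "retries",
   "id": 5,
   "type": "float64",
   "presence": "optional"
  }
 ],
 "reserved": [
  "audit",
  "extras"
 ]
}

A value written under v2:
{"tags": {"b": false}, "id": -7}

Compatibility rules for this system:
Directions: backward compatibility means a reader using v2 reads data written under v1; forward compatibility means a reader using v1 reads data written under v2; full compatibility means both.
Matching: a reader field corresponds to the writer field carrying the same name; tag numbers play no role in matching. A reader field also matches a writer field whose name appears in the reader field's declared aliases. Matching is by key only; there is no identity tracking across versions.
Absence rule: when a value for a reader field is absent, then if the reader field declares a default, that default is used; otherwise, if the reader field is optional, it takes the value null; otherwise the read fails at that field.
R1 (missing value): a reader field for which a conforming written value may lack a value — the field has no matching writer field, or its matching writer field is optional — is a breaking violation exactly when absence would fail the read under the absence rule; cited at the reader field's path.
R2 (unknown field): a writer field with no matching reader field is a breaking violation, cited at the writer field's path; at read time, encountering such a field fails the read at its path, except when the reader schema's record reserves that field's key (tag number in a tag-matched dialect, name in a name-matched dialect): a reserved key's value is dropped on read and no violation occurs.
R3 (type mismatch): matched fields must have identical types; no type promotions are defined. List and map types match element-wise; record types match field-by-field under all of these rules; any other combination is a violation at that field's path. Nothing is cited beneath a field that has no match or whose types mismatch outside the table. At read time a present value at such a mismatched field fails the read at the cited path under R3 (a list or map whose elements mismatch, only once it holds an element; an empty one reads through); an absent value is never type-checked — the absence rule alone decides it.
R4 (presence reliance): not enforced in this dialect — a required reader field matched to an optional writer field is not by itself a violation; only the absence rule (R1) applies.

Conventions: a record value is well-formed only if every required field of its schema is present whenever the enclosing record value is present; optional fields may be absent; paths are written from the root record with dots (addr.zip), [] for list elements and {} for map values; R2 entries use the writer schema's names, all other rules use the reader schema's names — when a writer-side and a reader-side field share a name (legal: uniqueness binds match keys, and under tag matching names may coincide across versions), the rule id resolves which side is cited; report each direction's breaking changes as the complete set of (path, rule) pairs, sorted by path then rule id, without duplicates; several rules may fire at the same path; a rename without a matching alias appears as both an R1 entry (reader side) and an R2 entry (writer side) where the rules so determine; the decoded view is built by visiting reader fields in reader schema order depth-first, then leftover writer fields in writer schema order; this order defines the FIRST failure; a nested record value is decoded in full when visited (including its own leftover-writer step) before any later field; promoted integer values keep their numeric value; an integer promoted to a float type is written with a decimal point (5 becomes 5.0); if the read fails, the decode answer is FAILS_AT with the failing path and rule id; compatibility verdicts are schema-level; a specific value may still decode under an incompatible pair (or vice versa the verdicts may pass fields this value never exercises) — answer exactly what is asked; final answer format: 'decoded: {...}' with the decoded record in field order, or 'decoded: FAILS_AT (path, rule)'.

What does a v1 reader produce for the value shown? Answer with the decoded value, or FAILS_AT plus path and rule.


in Event below, arrows point writer -> reader
decoding the Event value with the v1 reader:
  tags := {"b": false}
  zip := null (absent, optional -> null)
  city := "kappa" (absent -> default)
  seq := null (absent, optional -> null)
  id := -7
  retries := null (absent, optional -> null)
  => decoded: {"tags": {"b": false}, "zip": null, "city": "kappa", "seq": null, "id": -7, "retries": null}
checking off the Event differences that do not matter here:
  renamed field city to nickname in record Event (alias city declared on the renamed field) -> changes Event's schema-level verdicts only — the decode of this value is the same
  renamed field zip to version in record Event (alias zip declared on the renamed field) -> changes Event's schema-level verdicts only — the decode of this value is the same
  field retries in record Event: type int64 changed to float64 -> changes Event's schema-level verdicts only — the decode of this value is the same
  field seq in record Event: type int64 changed to float64 -> changes Event's schema-level verdicts only — the decode of this value is the same

decoded: {"tags": {"b": false}, "zip": null, "city": "kappa", "seq": null, "id": -7, "retries": null}


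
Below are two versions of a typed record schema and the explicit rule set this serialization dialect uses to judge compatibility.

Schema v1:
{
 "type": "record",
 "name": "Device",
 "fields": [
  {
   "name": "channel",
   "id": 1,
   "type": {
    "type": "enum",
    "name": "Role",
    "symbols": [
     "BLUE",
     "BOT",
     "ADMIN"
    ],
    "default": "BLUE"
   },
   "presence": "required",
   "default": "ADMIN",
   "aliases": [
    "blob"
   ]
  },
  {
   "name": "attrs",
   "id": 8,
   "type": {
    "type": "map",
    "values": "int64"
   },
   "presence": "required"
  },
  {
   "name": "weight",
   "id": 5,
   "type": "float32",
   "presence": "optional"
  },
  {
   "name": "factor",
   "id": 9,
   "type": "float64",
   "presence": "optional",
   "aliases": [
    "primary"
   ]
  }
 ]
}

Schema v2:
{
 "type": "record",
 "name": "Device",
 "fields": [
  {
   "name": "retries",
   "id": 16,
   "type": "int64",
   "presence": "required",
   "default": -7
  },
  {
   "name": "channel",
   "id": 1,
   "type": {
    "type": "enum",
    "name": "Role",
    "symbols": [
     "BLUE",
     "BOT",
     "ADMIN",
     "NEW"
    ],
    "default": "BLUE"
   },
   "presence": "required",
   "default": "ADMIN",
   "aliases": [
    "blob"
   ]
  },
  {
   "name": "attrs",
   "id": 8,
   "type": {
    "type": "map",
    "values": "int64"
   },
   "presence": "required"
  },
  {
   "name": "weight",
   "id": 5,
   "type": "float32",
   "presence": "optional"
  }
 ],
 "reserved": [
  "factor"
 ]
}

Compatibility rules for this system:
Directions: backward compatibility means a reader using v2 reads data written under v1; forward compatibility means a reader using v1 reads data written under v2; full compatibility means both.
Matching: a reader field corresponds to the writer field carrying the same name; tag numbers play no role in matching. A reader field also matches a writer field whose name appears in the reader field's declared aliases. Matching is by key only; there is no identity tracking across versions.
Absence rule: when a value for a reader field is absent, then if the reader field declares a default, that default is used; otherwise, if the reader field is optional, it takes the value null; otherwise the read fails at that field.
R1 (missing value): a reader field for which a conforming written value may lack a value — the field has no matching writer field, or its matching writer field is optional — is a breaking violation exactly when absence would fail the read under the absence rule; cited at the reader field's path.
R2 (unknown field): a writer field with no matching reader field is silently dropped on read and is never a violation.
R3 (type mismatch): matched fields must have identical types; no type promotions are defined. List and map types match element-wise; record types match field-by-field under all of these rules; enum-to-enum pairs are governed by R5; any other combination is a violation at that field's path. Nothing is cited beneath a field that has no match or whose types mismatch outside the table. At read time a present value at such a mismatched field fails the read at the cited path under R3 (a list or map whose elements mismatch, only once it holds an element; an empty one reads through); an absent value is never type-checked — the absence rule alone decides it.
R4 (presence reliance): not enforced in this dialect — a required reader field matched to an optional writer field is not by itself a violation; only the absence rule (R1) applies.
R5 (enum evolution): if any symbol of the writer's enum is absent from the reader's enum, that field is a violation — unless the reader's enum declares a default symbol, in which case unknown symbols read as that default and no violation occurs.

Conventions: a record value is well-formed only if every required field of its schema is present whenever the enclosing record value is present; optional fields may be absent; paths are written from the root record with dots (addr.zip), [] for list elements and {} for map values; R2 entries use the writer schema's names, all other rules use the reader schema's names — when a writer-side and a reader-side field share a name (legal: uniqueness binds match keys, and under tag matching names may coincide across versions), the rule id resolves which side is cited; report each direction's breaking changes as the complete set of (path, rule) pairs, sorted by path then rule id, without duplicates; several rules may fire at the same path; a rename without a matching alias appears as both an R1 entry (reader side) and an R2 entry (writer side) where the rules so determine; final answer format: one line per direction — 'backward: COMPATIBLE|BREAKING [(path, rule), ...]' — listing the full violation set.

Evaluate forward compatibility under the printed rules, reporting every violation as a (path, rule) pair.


in Device below, arrows point writer -> reader
forward on Device — v1 reading data written by v2:
  channel: paired with writer channel (Role -> Role; writer required)
  attrs: paired with writer attrs (map<string, int64> -> map<string, int64>; writer required)
  weight: paired with writer weight (float32 -> float32; writer optional)
  factor: no writer-side match
  writer field retries has no reader counterpart
  => forward verdict for Device: COMPATIBLE, no violations
diffs on Device not affecting the asked answer:
  enum Role (field channel in record Device): symbol NEW added -> triggers nothing under Device's printed rules — same verdict
  removed field factor from record Device (its key "factor" joins the reserved list) -> triggers nothing under Device's printed rules — same verdict
  added field retries to record Device: required int64, tag 16, default -7 (in v2 it sits immediately before channel) -> triggers nothing under Device's printed rules — same verdict

forward: COMPATIBLE []


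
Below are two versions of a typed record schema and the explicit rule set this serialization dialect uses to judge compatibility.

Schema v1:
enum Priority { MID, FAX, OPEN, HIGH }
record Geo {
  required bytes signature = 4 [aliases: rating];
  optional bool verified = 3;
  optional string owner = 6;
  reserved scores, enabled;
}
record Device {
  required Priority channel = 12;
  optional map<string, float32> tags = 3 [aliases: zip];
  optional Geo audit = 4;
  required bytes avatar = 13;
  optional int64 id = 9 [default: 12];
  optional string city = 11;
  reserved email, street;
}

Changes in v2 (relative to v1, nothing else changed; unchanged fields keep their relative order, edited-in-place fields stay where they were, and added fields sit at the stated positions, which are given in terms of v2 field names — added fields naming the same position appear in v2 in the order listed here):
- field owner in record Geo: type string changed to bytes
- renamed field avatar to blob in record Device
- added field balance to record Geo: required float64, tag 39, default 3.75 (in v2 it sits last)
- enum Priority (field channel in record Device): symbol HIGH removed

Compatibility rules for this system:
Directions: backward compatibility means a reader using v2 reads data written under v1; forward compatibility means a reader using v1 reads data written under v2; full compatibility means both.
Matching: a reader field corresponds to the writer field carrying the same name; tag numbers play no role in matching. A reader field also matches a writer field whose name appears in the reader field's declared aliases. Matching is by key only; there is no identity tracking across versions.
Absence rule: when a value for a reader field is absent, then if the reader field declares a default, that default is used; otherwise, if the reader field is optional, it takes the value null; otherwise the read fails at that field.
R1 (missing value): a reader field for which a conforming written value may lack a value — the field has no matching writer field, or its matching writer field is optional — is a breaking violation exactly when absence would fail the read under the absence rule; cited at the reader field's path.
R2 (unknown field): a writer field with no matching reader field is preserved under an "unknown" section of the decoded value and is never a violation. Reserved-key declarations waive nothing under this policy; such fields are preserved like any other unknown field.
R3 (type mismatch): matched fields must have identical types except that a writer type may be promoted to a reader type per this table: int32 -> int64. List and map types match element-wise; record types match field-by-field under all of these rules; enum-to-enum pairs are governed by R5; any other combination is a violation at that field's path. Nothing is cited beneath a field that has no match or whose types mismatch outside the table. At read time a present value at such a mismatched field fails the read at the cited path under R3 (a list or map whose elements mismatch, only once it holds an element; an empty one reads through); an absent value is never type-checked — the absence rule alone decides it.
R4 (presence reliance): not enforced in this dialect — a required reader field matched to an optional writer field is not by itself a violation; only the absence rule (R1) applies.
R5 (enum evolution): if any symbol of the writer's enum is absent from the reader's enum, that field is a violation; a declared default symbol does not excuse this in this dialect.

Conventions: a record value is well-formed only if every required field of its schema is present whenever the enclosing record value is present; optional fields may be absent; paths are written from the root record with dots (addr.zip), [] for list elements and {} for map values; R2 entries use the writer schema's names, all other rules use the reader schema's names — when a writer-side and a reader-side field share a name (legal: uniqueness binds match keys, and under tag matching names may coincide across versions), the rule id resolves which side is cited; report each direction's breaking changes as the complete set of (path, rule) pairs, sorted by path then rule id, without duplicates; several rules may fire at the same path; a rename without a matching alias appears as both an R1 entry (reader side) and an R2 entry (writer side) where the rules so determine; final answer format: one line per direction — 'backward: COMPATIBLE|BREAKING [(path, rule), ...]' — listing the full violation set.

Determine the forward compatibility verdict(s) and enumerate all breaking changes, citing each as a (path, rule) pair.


forward: BREAKING [(audit.owner, R3), (avatar, R1)]

in Device below, arrows point writer -> reader
forward pass over Device, reader schema v1, writer schema v2:
  Priority -> Priority, writer required: channel aligns to channel
  map<string, float32> -> map<string, float32>, writer optional: tags aligns to tags
  Geo -> Geo, writer optional: audit aligns to audit
  avatar has no writer counterpart
  int64 -> int64, writer optional: id aligns to id
  string -> string, writer optional: city aligns to city
  writer blob: unknown to reader
  bytes -> bytes, writer required: audit.signature aligns to audit.signature
  bool -> bool, writer optional: audit.verified aligns to audit.verified
  bytes -> string, writer optional: audit.owner aligns to audit.owner
  writer audit.balance: unknown to reader
  rule R3 violated at audit.owner
  rule R1 violated at avatar
  forward on Device therefore BREAKING (2)
ruling out the remaining Device differences:
  added field balance to record Geo: required float64, tag 39, default 3.75 (in v2 it sits last) -> inert for the asked Device verdict: nothing fires
  enum Priority (field channel in record Device): symbol HIGH removed -> matters only for Device's backward compatibility — outside the asked direction


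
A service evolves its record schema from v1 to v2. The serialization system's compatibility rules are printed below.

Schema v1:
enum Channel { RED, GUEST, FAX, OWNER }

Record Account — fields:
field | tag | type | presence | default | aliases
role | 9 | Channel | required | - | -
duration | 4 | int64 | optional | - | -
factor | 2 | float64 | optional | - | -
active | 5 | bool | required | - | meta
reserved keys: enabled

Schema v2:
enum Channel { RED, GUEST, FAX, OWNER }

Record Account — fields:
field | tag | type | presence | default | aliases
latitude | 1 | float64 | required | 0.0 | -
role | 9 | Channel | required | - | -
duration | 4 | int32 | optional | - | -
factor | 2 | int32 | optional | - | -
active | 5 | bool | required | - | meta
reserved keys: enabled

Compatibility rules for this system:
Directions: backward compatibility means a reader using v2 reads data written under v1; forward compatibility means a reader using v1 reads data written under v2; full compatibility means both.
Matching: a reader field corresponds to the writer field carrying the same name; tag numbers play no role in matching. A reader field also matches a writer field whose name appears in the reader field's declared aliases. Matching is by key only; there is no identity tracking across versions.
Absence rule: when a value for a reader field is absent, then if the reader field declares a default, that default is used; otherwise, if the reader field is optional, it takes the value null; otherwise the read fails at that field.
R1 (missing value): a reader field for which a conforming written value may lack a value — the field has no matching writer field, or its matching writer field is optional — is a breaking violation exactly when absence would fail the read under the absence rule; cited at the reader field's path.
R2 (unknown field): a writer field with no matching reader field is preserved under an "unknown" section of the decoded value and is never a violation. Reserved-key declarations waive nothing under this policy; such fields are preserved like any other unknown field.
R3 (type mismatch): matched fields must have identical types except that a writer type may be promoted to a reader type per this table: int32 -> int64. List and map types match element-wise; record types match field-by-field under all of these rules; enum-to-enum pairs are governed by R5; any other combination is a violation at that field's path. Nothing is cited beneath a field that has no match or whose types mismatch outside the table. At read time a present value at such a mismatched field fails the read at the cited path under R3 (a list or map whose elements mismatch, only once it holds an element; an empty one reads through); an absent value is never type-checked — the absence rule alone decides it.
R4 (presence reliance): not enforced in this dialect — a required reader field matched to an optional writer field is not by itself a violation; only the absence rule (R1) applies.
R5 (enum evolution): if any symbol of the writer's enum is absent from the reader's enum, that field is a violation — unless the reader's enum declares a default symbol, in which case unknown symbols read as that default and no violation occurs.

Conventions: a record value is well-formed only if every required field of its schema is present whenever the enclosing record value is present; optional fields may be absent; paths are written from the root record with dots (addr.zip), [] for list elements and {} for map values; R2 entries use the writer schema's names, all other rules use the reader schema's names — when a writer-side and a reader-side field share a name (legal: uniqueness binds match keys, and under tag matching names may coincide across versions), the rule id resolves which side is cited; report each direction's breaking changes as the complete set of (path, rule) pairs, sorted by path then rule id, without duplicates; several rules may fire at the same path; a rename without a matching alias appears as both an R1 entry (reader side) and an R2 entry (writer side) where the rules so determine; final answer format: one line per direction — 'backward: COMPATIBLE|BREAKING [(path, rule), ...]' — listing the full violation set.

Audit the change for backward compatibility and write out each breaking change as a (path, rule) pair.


backward: BREAKING [(duration, R3), (factor, R3)]

in Account below, arrows point writer -> reader
backward for Account (reader v2, writer v1):
  latitude: no writer match
  Channel -> Channel, writer required: role aligns to role
  int64 -> int32, writer optional: duration aligns to duration
  float64 -> int32, writer optional: factor aligns to factor
  bool -> bool, writer required: active aligns to active
  R3 fires at duration
  R3 fires at factor
  backward on Account therefore BREAKING (2)
checking off the Account differences that do not matter here:
  added field latitude to record Account: required float64, tag 1, default 0.0 (in v2 it sits immediately before role) -> triggers nothing under Account's printed rules — same verdict


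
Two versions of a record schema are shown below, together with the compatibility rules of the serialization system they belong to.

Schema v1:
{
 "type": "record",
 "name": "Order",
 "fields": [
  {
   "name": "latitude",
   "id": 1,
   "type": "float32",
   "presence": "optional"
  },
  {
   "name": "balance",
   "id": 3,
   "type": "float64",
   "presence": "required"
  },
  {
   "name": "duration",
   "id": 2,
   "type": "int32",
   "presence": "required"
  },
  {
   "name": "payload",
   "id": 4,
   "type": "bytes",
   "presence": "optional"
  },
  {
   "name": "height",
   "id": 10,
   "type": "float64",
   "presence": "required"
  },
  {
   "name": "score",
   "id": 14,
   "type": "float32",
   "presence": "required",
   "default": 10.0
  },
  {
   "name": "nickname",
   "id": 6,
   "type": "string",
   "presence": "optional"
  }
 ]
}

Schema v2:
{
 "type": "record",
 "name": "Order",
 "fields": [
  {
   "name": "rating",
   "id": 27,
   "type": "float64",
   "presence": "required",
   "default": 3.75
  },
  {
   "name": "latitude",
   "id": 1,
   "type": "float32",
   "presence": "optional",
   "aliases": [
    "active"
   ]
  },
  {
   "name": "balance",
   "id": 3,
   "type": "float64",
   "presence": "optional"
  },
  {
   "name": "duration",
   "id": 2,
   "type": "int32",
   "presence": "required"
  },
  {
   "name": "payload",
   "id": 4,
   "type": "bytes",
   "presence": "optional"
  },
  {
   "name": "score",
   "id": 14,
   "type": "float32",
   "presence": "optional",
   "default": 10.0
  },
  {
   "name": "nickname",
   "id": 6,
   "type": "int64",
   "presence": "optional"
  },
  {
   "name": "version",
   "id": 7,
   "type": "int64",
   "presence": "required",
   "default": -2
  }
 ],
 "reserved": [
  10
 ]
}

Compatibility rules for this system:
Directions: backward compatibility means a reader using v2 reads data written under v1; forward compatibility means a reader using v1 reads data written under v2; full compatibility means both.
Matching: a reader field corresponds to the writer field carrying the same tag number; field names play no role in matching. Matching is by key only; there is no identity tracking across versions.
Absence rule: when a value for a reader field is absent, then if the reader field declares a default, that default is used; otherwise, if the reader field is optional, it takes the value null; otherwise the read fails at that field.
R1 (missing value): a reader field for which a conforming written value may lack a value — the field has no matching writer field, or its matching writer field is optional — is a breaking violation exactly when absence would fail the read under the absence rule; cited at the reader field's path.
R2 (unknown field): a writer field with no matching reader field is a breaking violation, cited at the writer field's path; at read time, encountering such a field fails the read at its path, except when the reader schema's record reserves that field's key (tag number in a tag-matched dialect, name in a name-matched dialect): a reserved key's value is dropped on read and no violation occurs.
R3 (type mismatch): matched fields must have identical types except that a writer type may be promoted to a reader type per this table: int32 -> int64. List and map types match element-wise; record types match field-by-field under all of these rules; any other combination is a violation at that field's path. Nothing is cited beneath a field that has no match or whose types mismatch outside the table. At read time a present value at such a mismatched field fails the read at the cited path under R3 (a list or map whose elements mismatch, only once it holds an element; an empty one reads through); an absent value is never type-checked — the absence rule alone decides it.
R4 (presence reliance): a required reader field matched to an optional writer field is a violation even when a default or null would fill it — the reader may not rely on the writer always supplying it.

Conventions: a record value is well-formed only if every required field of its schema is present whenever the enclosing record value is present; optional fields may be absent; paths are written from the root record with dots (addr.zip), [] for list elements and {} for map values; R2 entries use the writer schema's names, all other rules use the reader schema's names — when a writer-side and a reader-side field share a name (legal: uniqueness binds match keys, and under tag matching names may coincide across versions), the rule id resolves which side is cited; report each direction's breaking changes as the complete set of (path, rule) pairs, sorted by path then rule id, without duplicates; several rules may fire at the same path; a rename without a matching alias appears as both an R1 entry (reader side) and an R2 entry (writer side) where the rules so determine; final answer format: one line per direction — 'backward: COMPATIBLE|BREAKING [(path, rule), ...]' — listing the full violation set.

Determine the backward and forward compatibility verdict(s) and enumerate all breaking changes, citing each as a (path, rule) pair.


each type pair in Order: writer, then reader
backward pass over Order, reader schema v2, writer schema v1:
  rating: no writer-side match
  writer optional, float32 -> float32: reader latitude maps from writer latitude
  writer required, float64 -> float64: reader balance maps from writer balance
  writer required, int32 -> int32: reader duration maps from writer duration
  writer optional, bytes -> bytes: reader payload maps from writer payload
  writer required, float32 -> float32: reader score maps from writer score
  writer optional, string -> int64: reader nickname maps from writer nickname
  version: no writer-side match
  height (writer side), unknown to reader
  rule R3 violated at nickname
  => backward: BREAKING (1)
forward pass over Order, reader schema v1, writer schema v2:
  writer optional, float32 -> float32: reader latitude maps from writer latitude
  writer optional, float64 -> float64: reader balance maps from writer balance
  writer required, int32 -> int32: reader duration maps from writer duration
  writer optional, bytes -> bytes: reader payload maps from writer payload
  height: no writer-side match
  writer optional, float32 -> float32: reader score maps from writer score
  writer optional, int64 -> string: reader nickname maps from writer nickname
  rating (writer side), unknown to reader
  version (writer side), unknown to reader
  rule R1 violated at balance
  rule R4 violated at balance
  rule R1 violated at height
  rule R3 violated at nickname
  rule R2 violated at rating
  rule R4 violated at score
  rule R2 violated at version
  => forward: BREAKING (7)

backward: BREAKING [(nickname, R3)]; forward: BREAKING [(balance, R1), (balance, R4), (height, R1), (nickname, R3), (rating, R2), (score, R4), (version, R2)]


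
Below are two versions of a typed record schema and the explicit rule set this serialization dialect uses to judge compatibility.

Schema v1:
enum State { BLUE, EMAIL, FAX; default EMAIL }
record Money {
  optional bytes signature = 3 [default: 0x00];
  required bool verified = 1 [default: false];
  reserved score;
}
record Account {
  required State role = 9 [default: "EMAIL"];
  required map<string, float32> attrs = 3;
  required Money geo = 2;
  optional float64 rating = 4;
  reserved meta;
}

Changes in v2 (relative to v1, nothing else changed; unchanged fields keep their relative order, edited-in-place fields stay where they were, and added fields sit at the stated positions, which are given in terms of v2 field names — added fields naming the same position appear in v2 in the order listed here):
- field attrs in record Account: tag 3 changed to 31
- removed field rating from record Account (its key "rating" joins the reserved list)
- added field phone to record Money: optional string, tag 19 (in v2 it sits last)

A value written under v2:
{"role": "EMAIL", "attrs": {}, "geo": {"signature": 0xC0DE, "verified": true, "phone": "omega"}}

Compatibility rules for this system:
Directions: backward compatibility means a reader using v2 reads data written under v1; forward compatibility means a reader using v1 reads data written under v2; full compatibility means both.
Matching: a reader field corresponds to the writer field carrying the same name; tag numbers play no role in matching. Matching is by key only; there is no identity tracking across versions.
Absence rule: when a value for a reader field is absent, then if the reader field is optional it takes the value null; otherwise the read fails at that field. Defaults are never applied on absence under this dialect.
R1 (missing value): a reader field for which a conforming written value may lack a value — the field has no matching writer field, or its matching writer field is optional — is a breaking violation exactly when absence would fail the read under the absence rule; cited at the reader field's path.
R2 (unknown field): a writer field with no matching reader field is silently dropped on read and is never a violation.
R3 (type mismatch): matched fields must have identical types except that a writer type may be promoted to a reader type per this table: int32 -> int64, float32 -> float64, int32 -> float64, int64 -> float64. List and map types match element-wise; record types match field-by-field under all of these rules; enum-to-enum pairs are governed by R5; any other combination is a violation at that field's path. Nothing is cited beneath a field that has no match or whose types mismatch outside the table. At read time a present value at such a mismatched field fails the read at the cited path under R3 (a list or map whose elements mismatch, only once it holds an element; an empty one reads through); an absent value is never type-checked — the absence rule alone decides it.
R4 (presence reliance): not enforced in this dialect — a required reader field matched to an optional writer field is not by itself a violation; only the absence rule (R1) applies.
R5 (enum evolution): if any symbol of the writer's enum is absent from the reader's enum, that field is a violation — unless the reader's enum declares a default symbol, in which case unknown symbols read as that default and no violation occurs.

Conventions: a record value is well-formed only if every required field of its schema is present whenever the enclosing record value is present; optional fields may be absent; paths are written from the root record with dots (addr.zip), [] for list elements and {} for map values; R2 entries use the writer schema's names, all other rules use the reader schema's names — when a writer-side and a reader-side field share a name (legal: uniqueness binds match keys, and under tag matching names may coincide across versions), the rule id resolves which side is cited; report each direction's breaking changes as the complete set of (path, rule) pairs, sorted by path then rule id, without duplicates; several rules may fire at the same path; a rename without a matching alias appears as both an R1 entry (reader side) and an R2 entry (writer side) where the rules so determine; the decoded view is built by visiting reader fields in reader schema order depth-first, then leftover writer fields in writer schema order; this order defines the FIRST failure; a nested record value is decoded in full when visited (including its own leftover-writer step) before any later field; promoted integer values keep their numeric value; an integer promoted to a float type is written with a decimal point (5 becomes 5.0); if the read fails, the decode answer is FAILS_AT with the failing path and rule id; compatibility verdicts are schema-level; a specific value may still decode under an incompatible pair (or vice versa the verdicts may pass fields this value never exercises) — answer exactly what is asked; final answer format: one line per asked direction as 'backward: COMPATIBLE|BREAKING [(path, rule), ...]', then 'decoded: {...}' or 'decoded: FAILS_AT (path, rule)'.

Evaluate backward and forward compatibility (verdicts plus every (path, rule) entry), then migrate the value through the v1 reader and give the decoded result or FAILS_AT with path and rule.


arrows below run writer -> reader for Account
backward analysis of Account with v2 as reader and v1 as writer:
  role <- role (State -> State, writer required)
  attrs <- attrs (map<string, float32> -> map<string, float32>, writer required)
  geo <- geo (Money -> Money, writer required)
  writer rating: unknown to reader
  geo.signature <- geo.signature (bytes -> bytes, writer optional)
  geo.verified <- geo.verified (bool -> bool, writer required)
  geo.phone: no writer match
  => no violations; backward on Account: COMPATIBLE
forward analysis of Account with v1 as reader and v2 as writer:
  role <- role (State -> State, writer required)
  attrs <- attrs (map<string, float32> -> map<string, float32>, writer required)
  geo <- geo (Money -> Money, writer required)
  rating: no writer match
  geo.signature <- geo.signature (bytes -> bytes, writer optional)
  geo.verified <- geo.verified (bool -> bool, writer required)
  writer geo.phone: unknown to reader
  => no violations; forward on Account: COMPATIBLE
migrating the Account value to v1:
  role := "EMAIL"
  attrs := {}
  geo.signature := 0xC0DE
  geo.verified := true
  writer geo.phone: unknown -> dropped
  rating := null (absent, optional -> null)
  => decoded: {"role": "EMAIL", "attrs": {}, "geo": {"signature": 0xC0DE, "verified": true}, "rating": null}

backward: COMPATIBLE []; forward: COMPATIBLE []; decoded: {"role": "EMAIL", "attrs": {}, "geo": {"signature": 0xC0DE, "verified": true}, "rating": null}


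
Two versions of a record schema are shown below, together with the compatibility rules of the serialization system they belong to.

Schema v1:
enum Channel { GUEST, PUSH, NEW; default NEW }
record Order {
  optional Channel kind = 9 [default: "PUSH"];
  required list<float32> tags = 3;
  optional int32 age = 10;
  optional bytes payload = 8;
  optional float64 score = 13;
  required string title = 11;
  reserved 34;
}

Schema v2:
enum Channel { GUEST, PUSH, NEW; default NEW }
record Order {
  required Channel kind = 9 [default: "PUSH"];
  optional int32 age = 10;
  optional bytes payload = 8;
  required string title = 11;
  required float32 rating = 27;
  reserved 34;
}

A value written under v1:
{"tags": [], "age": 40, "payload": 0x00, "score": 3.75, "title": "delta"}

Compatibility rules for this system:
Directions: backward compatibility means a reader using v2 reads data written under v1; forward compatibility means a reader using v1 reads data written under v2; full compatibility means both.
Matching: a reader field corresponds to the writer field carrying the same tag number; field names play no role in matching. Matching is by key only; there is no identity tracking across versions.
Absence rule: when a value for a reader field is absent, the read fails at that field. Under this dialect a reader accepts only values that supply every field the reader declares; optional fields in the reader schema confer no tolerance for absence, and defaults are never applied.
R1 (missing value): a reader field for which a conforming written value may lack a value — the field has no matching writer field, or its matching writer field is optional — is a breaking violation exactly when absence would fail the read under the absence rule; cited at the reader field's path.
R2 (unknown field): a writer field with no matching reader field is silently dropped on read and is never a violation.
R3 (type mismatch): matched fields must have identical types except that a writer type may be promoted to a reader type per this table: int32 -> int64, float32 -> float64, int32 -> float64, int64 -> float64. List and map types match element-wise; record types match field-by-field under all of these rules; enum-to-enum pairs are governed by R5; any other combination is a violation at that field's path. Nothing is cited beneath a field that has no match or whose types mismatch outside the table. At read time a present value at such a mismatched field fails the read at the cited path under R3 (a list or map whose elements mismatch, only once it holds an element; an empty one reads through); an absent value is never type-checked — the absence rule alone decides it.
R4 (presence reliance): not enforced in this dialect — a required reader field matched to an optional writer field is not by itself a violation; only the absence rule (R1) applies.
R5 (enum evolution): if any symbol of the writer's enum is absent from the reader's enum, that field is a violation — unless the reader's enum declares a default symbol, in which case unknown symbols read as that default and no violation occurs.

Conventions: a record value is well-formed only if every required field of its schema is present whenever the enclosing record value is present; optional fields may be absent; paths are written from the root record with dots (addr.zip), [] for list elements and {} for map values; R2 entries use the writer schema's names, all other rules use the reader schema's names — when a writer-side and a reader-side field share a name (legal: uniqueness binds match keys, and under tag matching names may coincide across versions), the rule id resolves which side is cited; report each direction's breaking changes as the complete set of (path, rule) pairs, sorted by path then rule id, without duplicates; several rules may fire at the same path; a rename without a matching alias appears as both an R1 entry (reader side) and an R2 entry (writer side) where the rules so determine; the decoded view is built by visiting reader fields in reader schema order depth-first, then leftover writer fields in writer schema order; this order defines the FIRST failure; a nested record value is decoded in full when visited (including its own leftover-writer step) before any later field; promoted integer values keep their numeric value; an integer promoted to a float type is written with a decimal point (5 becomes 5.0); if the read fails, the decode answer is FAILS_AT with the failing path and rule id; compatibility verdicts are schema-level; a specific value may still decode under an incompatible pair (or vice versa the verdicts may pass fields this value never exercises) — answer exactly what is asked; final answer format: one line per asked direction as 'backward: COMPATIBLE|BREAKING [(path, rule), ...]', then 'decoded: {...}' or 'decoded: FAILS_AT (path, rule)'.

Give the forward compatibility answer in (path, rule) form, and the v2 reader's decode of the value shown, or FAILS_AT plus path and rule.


each type pair in Order: writer, then reader
forward analysis of Order with v1 as reader and v2 as writer:
  kind: paired with writer kind (Channel -> Channel; writer required)
  no writer field matches reader tags
  age: paired with writer age (int32 -> int32; writer optional)
  payload: paired with writer payload (bytes -> bytes; writer optional)
  no writer field matches reader score
  title: paired with writer title (string -> string; writer required)
  writer rating: unknown to reader
  rule R1 violated at age
  rule R1 violated at payload
  rule R1 violated at score
  rule R1 violated at tags
  => 4 violation(s): forward is BREAKING for Order
decoding the Order value with the v2 reader:
  read fails at kind under R1 (no fill)
  => FAILS_AT (kind, R1)
remaining Order differences; none change what is asked:
  removed field score from record Order -> affects backward compatibility only, which is not asked
  added field rating to record Order: required float32, tag 27 (in v2 it sits last) -> affects backward compatibility only, which is not asked

forward: BREAKING [(age, R1), (payload, R1), (score, R1), (tags, R1)]; decoded: FAILS_AT (kind, R1)
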